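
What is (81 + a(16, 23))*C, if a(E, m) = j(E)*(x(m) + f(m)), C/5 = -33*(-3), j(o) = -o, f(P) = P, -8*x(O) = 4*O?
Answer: -50985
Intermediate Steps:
x(O) = -O/2
C = 495 (C = 5*(-33*(-3)) = 5*(-1*(-99)) = 5*99 = 495)
a(E, m) = -E*m/2 (a(E, m) = (-E)*(-m/2 + m) = (-E)*(m/2) = -E*m/2)
(81 + a(16, 23))*C = (81 - 1/2*16*23)*495 = (81 - 184)*495 = -103*495 = -50985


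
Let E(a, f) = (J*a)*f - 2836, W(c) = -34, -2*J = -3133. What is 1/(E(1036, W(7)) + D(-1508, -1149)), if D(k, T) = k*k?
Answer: -1/52907168 ≈ -1.8901e-8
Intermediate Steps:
J = 3133/2 (J = -½*(-3133) = 3133/2 ≈ 1566.5)
D(k, T) = k²
E(a, f) = -2836 + 3133*a*f/2 (E(a, f) = (3133*a/2)*f - 2836 = 3133*a*f/2 - 2836 = -2836 + 3133*a*f/2)
1/(E(1036, W(7)) + D(-1508, -1149)) = 1/((-2836 + (3133/2)*1036*(-34)) + (-1508)²) = 1/((-2836 - 55178396) + 2274064) = 1/(-55181232 + 2274064) = 1/(-52907168) = -1/52907168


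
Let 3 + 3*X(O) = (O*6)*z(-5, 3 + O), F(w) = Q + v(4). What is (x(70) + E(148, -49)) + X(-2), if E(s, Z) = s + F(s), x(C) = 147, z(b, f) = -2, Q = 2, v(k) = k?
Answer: 308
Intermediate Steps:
F(w) = 6 (F(w) = 2 + 4 = 6)
X(O) = -1 - 4*O (X(O) = -1 + ((O*6)*(-2))/3 = -1 + ((6*O)*(-2))/3 = -1 + (-12*O)/3 = -1 - 4*O)
E(s, Z) = 6 + s (E(s, Z) = s + 6 = 6 + s)
(x(70) + E(148, -49)) + X(-2) = (147 + (6 + 148)) + (-1 - 4*(-2)) = (147 + 154) + (-1 + 8) = 301 + 7 = 308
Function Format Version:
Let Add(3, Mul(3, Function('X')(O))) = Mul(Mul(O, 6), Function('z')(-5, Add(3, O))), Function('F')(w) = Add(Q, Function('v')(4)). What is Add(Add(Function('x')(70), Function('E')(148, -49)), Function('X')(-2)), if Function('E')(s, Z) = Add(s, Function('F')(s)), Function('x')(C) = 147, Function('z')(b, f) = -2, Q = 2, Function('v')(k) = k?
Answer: 308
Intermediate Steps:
Function('F')(w) = 6 (Function('F')(w) = Add(2, 4) = 6)
Function('X')(O) = Add(-1, Mul(-4, O)) (Function('X')(O) = Add(-1, Mul(Rational(1, 3), Mul(Mul(O, 6), -2))) = Add(-1, Mul(Rational(1, 3), Mul(Mul(6, O), -2))) = Add(-1, Mul(Rational(1, 3), Mul(-12, O))) = Add(-1, Mul(-4, O)))
Function('E')(s, Z) = Add(6, s) (Function('E')(s, Z) = Add(s, 6) = Add(6, s))
Add(Add(Function('x')(70), Function('E')(148, -49)), Function('X')(-2)) = Add(Add(147, Add(6, 148)), Add(-1, Mul(-4, -2))) = Add(Add(147, 154), Add(-1, 8)) = Add(301, 7) = 308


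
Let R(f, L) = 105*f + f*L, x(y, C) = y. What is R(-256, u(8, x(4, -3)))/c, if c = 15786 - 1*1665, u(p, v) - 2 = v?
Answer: -9472/4707 ≈ -2.0123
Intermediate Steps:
u(p, v) = 2 + v
R(f, L) = 105*f + L*f
c = 14121 (c = 15786 - 1665 = 14121)
R(-256, u(8, x(4, -3)))/c = -256*(105 + (2 + 4))/14121 = -256*(105 + 6)*(1/14121) = -256*111*(1/14121) = -28416*1/14121 = -9472/4707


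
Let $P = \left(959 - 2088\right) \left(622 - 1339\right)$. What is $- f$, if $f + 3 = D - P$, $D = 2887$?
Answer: $806609$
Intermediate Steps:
$P = 809493$ ($P = \left(-1129\right) \left(-717\right) = 809493$)
$f = -806609$ ($f = -3 + \left(2887 - 809493\right) = -3 - 806606 = -806609$)
$- f = \left(-1\right) \left(-806609\right) = 806609$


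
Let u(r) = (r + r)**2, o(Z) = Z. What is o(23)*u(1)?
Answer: 92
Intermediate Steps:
u(r) = 4*r**2 (u(r) = (2*r)**2 = 4*r**2)
o(23)*u(1) = 23*(4*1**2) = 23*(4*1) = 23*4 = 92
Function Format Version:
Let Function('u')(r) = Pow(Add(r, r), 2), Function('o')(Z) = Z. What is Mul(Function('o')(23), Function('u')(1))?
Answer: 92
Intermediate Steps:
Function('u')(r) = Mul(4, Pow(r, 2)) (Function('u')(r) = Pow(Mul(2, r), 2) = Mul(4, Pow(r, 2)))
Mul(Function('o')(23), Function('u')(1)) = Mul(23, Mul(4, Pow(1, 2))) = Mul(23, Mul(4, 1)) = Mul(23, 4) = 92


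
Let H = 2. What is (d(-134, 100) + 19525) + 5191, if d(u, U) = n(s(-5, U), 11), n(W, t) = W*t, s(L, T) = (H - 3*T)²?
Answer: 1001560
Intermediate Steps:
s(L, T) = (2 - 3*T)²
d(u, U) = 11*(-2 + 3*U)² (d(u, U) = (-2 + 3*U)²*11 = 11*(-2 + 3*U)²)
(d(-134, 100) + 19525) + 5191 = (11*(-2 + 3*100)² + 19525) + 5191 = (11*(-2 + 300)² + 19525) + 5191 = (11*298² + 19525) + 5191 = (11*88804 + 19525) + 5191 = (976844 + 19525) + 5191 = 996369 + 5191 = 1001560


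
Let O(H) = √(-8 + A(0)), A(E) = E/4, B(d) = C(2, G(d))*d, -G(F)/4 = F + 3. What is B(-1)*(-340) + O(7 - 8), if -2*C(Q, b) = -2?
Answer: 340 + 2*I*√2 ≈ 340.0 + 2.8284*I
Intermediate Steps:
G(F) = -12 - 4*F (G(F) = -4*(F + 3) = -4*(3 + F) = -12 - 4*F)
C(Q, b) = 1 (C(Q, b) = -½*(-2) = 1)
B(d) = d (B(d) = 1*d = d)
A(E) = E/4 (A(E) = E*(¼) = E/4)
O(H) = 2*I*√2 (O(H) = √(-8 + (¼)*0) = √(-8 + 0) = √(-8) = 2*I*√2)
B(-1)*(-340) + O(7 - 8) = -1*(-340) + 2*I*√2 = 340 + 2*I*√2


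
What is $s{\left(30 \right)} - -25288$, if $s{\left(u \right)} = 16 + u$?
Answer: $25334$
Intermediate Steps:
$s{\left(30 \right)} - -25288 = \left(16 + 30\right) - -25288 = 46 + 25288 = 25334$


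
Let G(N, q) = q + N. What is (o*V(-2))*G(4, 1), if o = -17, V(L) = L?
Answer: 170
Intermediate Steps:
G(N, q) = N + q
(o*V(-2))*G(4, 1) = (-17*(-2))*(4 + 1) = 34*5 = 170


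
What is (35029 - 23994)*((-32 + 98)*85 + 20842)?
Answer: 291897820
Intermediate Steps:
(35029 - 23994)*((-32 + 98)*85 + 20842) = 11035*(66*85 + 20842) = 11035*(5610 + 20842) = 11035*26452 = 291897820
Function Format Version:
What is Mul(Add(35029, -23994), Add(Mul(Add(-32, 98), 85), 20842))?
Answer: 291897820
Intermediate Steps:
Mul(Add(35029, -23994), Add(Mul(Add(-32, 98), 85), 20842)) = Mul(11035, Add(Mul(66, 85), 20842)) = Mul(11035, Add(5610, 20842)) = Mul(11035, 26452) = 291897820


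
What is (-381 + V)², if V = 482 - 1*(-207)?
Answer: 94864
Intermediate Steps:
V = 689 (V = 482 + 207 = 689)
(-381 + V)² = (-381 + 689)² = 308² = 94864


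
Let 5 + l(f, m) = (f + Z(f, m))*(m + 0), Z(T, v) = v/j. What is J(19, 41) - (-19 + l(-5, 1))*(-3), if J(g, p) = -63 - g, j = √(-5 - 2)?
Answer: -169 - 3*I*√7/7 ≈ -169.0 - 1.1339*I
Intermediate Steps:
j = I*√7 (j = √(-7) = I*√7 ≈ 2.6458*I)
Z(T, v) = -I*v*√7/7 (Z(T, v) = v/((I*√7)) = v*(-I*√7/7) = -I*v*√7/7)
l(f, m) = -5 + m*(f - I*m*√7/7) (l(f, m) = -5 + (f - I*m*√7/7)*(m + 0) = -5 + (f - I*m*√7/7)*m = -5 + m*(f - I*m*√7/7))
J(19, 41) - (-19 + l(-5, 1))*(-3) = (-63 - 1*19) - (-19 + (-5 - 5*1 - ⅐*I*√7*1²))*(-3) = (-63 - 19) - (-19 + (-5 - 5 - ⅐*I*√7*1))*(-3) = -82 - (-19 + (-5 - 5 - I*√7/7))*(-3) = -82 - (-19 + (-10 - I*√7/7))*(-3) = -82 - (-29 - I*√7/7)*(-3) = -82 - (87 + 3*I*√7/7) = -82 + (-87 - 3*I*√7/7) = -169 - 3*I*√7/7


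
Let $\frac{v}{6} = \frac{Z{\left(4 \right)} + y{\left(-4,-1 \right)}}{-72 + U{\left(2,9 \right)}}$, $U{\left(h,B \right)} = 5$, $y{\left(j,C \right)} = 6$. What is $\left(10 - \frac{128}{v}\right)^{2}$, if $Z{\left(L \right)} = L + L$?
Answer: $\frac{5541316}{441} \approx 12565.0$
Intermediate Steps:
$Z{\left(L \right)} = 2 L$
$v = - \frac{84}{67}$ ($v = 6 \frac{2 \cdot 4 + 6}{-72 + 5} = 6 \frac{8 + 6}{-67} = 6 \cdot 14 \left(- \frac{1}{67}\right) = 6 \left(- \frac{14}{67}\right) = - \frac{84}{67} \approx -1.2537$)
$\left(10 - \frac{128}{v}\right)^{2} = \left(10 - \frac{128}{- \frac{84}{67}}\right)^{2} = \left(10 - - \frac{2144}{21}\right)^{2} = \left(10 + \frac{2144}{21}\right)^{2} = \left(\frac{2354}{21}\right)^{2} = \frac{5541316}{441}$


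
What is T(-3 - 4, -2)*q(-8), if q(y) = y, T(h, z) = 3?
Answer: -24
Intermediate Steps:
T(-3 - 4, -2)*q(-8) = 3*(-8) = -24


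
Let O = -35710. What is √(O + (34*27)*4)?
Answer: I*√32038 ≈ 178.99*I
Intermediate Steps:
√(O + (34*27)*4) = √(-35710 + (34*27)*4) = √(-35710 + 918*4) = √(-35710 + 3672) = √(-32038) = I*√32038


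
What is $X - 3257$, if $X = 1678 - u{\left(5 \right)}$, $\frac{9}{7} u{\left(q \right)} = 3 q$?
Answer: $- \frac{4772}{3} \approx -1590.7$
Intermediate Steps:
$u{\left(q \right)} = \frac{7 q}{3}$ ($u{\left(q \right)} = \frac{7 \cdot 3 q}{9} = \frac{7 q}{3}$)
$X = \frac{4999}{3}$ ($X = 1678 - \frac{7}{3} \cdot 5 = 1678 - \frac{35}{3} = \frac{4999}{3} \approx 1666.3$)
$X - 3257 = \frac{4999}{3} - 3257 = - \frac{4772}{3}$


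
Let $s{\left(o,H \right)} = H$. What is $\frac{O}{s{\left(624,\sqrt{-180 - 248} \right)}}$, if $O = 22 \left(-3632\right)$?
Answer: $\frac{39952 i \sqrt{107}}{107} \approx 3862.3 i$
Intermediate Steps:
$O = -79904$
$\frac{O}{s{\left(624,\sqrt{-180 - 248} \right)}} = - \frac{79904}{\sqrt{-180 - 248}} = - \frac{79904}{\sqrt{-428}} = - \frac{79904}{2 i \sqrt{107}} = - 79904 \left(- \frac{i \sqrt{107}}{214}\right) = \frac{39952 i \sqrt{107}}{107}$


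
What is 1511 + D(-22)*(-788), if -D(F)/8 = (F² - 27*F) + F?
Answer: 6658535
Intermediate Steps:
D(F) = -8*F² + 208*F (D(F) = -8*((F² - 27*F) + F) = -8*(F² - 26*F) = -8*F² + 208*F)
1511 + D(-22)*(-788) = 1511 + (8*(-22)*(26 - 1*(-22)))*(-788) = 1511 + (8*(-22)*(26 + 22))*(-788) = 1511 + (8*(-22)*48)*(-788) = 1511 - 8448*(-788) = 1511 + 6657024 = 6658535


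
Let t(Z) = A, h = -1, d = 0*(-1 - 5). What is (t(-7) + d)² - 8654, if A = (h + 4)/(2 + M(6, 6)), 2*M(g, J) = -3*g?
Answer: -424037/49 ≈ -8653.8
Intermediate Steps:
d = 0 (d = 0*(-6) = 0)
M(g, J) = -3*g/2 (M(g, J) = (-3*g)/2 = -3*g/2)
A = -3/7 (A = (-1 + 4)/(2 - 3/2*6) = 3/(2 - 9) = 3/(-7) = 3*(-⅐) = -3/7 ≈ -0.42857)
t(Z) = -3/7
(t(-7) + d)² - 8654 = (-3/7 + 0)² - 8654 = (-3/7)² - 8654 = 9/49 - 8654 = -424037/49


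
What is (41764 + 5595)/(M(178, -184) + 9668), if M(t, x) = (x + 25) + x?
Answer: 47359/9325 ≈ 5.0787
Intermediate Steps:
M(t, x) = 25 + 2*x (M(t, x) = (25 + x) + x = 25 + 2*x)
(41764 + 5595)/(M(178, -184) + 9668) = (41764 + 5595)/((25 + 2*(-184)) + 9668) = 47359/((25 - 368) + 9668) = 47359/(-343 + 9668) = 47359/9325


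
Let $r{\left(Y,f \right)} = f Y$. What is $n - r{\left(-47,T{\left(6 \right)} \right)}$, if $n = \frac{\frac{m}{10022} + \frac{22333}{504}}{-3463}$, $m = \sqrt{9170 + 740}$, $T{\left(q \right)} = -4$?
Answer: $- \frac{328148509}{1745352} - \frac{\sqrt{9910}}{34706186} \approx -188.01$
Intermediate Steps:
$r{\left(Y,f \right)} = Y f$
$m = \sqrt{9910} \approx 99.549$
$n = - \frac{22333}{1745352} - \frac{\sqrt{9910}}{34706186}$ ($n = \frac{\frac{\sqrt{9910}}{10022} + \frac{22333}{504}}{-3463} = \left(\sqrt{9910} \cdot \frac{1}{10022} + 22333 \cdot \frac{1}{504}\right) \left(- \frac{1}{3463}\right) = \left(\frac{\sqrt{9910}}{10022} + \frac{22333}{504}\right) \left(- \frac{1}{3463}\right) = \left(\frac{22333}{504} + \frac{\sqrt{9910}}{10022}\right) \left(- \frac{1}{3463}\right) = - \frac{22333}{1745352} - \frac{\sqrt{9910}}{34706186} \approx -0.012799$)
$n - r{\left(-47,T{\left(6 \right)} \right)} = \left(- \frac{22333}{1745352} - \frac{\sqrt{9910}}{34706186}\right) - \left(-47\right) \left(-4\right) = \left(- \frac{22333}{1745352} - \frac{\sqrt{9910}}{34706186}\right) - 188 = - \frac{328148509}{1745352} - \frac{\sqrt{9910}}{34706186}$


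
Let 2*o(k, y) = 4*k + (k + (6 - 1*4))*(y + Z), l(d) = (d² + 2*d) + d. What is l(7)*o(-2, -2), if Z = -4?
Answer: -280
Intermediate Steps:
l(d) = d² + 3*d
o(k, y) = 2*k + (-4 + y)*(2 + k)/2 (o(k, y) = (4*k + (k + (6 - 1*4))*(y - 4))/2 = (4*k + (k + (6 - 4))*(-4 + y))/2 = (4*k + (k + 2)*(-4 + y))/2 = (4*k + (2 + k)*(-4 + y))/2 = (4*k + (-4 + y)*(2 + k))/2 = 2*k + (-4 + y)*(2 + k)/2)
l(7)*o(-2, -2) = (7*(3 + 7))*(-4 - 2 + (½)*(-2)*(-2)) = (7*10)*(-4 - 2 + 2) = 70*(-4) = -280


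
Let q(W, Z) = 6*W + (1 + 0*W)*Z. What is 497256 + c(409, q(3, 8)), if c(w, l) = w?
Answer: 497665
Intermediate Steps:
q(W, Z) = Z + 6*W (q(W, Z) = 6*W + (1 + 0)*Z = 6*W + 1*Z = 6*W + Z = Z + 6*W)
497256 + c(409, q(3, 8)) = 497256 + 409 = 497665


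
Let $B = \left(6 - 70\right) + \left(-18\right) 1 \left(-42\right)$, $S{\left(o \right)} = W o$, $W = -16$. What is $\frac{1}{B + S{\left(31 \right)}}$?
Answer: $\frac{1}{196} \approx 0.005102$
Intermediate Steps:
$S{\left(o \right)} = - 16 o$
$B = 692$ ($B = -64 - -756 = -64 + 756 = 692$)
$\frac{1}{B + S{\left(31 \right)}} = \frac{1}{692 - 496} = \frac{1}{196}$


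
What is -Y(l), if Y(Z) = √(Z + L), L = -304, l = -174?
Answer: -I*√478 ≈ -21.863*I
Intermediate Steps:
Y(Z) = √(-304 + Z) (Y(Z) = √(Z - 304) = √(-304 + Z))
-Y(l) = -√(-304 - 174) = -√(-478) = -I*√478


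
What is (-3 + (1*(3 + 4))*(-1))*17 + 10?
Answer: -160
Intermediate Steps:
(-3 + (1*(3 + 4))*(-1))*17 + 10 = (-3 + (1*7)*(-1))*17 + 10 = (-3 + 7*(-1))*17 + 10 = (-3 - 7)*17 + 10 = -10*17 + 10 = -170 + 10 = -160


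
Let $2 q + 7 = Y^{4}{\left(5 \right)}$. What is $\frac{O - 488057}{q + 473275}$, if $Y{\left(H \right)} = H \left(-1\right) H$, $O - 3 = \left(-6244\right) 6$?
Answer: $- \frac{37537}{47756} \approx -0.78602$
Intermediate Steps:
$O = -37461$ ($O = 3 - 37464 = -37461$)
$Y{\left(H \right)} = - H^{2}$ ($Y{\left(H \right)} = - H H = - H^{2}$)
$q = 195309$ ($q = - \frac{7}{2} + \frac{\left(- 5^{2}\right)^{4}}{2} = - \frac{7}{2} + \frac{\left(\left(-1\right) 25\right)^{4}}{2} = - \frac{7}{2} + \frac{\left(-25\right)^{4}}{2} = - \frac{7}{2} + \frac{1}{2} \cdot 390625 = - \frac{7}{2} + \frac{390625}{2} = 195309$)
$\frac{O - 488057}{q + 473275} = \frac{-37461 - 488057}{195309 + 473275} = - \frac{525518}{668584} = \left(-525518\right) \frac{1}{668584} = - \frac{37537}{47756}$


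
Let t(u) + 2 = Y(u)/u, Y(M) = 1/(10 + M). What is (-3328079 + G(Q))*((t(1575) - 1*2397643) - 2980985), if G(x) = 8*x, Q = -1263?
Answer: 44822041737515485567/2496375 ≈ 1.7955e+13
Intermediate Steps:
t(u) = -2 + 1/(u*(10 + u)) (t(u) = -2 + 1/((10 + u)*u) = -2 + 1/(u*(10 + u)))
(-3328079 + G(Q))*((t(1575) - 1*2397643) - 2980985) = (-3328079 + 8*(-1263))*(((-2 + 1/(1575*(10 + 1575))) - 1*2397643) - 2980985) = (-3328079 - 10104)*(((-2 + (1/1575)/1585) - 2397643) - 2980985) = -3338183*(((-2 + (1/1575)*(1/1585)) - 2397643) - 2980985) = -3338183*(((-2 + 1/2496375) - 2397643) - 2980985) = -3338183*((-4992749/2496375 - 2397643) - 2980985) = -3338183*(-5985421036874/2496375 - 2980985) = -3338183*(-13427077466249/2496375) = 44822041737515485567/2496375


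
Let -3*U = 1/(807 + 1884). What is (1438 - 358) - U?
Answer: 8718841/8073 ≈ 1080.0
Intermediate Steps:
U = -1/8073 (U = -1/(3*(807 + 1884)) = -⅓/2691 = -⅓*1/2691 = -1/8073 ≈ -0.00012387)
(1438 - 358) - U = (1438 - 358) - 1*(-1/8073) = 1080 + 1/8073 = 8718841/8073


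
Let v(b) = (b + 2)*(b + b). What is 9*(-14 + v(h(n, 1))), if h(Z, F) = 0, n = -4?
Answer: -126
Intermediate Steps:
v(b) = 2*b*(2 + b) (v(b) = (2 + b)*(2*b) = 2*b*(2 + b))
9*(-14 + v(h(n, 1))) = 9*(-14 + 2*0*(2 + 0)) = 9*(-14 + 2*0*2) = 9*(-14 + 0) = 9*(-14) = -126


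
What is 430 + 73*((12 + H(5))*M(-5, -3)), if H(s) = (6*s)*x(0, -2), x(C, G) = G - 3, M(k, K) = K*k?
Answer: -150680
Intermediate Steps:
x(C, G) = -3 + G
H(s) = -30*s (H(s) = (6*s)*(-3 - 2) = (6*s)*(-5) = -30*s)
430 + 73*((12 + H(5))*M(-5, -3)) = 430 + 73*((12 - 30*5)*(-3*(-5))) = 430 + 73*((12 - 150)*15) = 430 + 73*(-138*15) = 430 + 73*(-2070) = 430 - 151110 = -150680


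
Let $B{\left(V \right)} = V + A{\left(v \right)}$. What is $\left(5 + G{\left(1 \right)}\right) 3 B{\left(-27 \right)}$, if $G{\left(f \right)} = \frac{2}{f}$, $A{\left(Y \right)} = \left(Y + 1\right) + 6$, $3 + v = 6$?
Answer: $-357$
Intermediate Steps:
$v = 3$ ($v = -3 + 6 = 3$)
$A{\left(Y \right)} = 7 + Y$ ($A{\left(Y \right)} = \left(1 + Y\right) + 6 = 7 + Y$)
$B{\left(V \right)} = 10 + V$ ($B{\left(V \right)} = V + \left(7 + 3\right) = V + 10 = 10 + V$)
$\left(5 + G{\left(1 \right)}\right) 3 B{\left(-27 \right)} = \left(5 + \frac{2}{1}\right) 3 \left(10 - 27\right) = \left(5 + 2 \cdot 1\right) 3 \left(-17\right) = \left(5 + 2\right) 3 \left(-17\right) = 7 \cdot 3 \left(-17\right) = 21 \left(-17\right) = -357$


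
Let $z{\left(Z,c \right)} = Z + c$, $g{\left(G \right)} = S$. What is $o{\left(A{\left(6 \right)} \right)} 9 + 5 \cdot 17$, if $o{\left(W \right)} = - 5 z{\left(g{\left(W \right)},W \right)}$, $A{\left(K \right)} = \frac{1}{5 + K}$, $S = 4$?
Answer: $- \frac{1090}{11} \approx -99.091$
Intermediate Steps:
$g{\left(G \right)} = 4$
$o{\left(W \right)} = -20 - 5 W$ ($o{\left(W \right)} = - 5 \left(4 + W\right) = -20 - 5 W$)
$o{\left(A{\left(6 \right)} \right)} 9 + 5 \cdot 17 = \left(-20 - \frac{5}{5 + 6}\right) 9 + 5 \cdot 17 = \left(-20 - \frac{5}{11}\right) 9 + 85 = \left(- \frac{225}{11}\right) 9 + 85 = - \frac{2025}{11} + 85 = - \frac{1090}{11}$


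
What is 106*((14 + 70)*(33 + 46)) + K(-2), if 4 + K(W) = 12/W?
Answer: 703406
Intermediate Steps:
K(W) = -4 + 12/W
106*((14 + 70)*(33 + 46)) + K(-2) = 106*((14 + 70)*(33 + 46)) + (-4 + 12/(-2)) = 106*(84*79) + (-4 + 12*(-1/2)) = 106*6636 + (-4 - 6) = 703416 - 10 = 703406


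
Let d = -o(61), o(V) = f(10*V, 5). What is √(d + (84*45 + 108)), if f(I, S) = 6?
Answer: √3882 ≈ 62.306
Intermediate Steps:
o(V) = 6
d = -6 (d = -1*6 = -6)
√(d + (84*45 + 108)) = √(-6 + (84*45 + 108)) = √(-6 + (3780 + 108)) = √(-6 + 3888) = √3882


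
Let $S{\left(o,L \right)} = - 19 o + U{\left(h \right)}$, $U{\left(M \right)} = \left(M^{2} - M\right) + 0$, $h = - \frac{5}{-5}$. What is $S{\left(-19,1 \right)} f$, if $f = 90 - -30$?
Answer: $43320$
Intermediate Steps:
$f = 120$ ($f = 90 + 30 = 120$)
$h = 1$ ($h = \left(-5\right) \left(- \frac{1}{5}\right) = 1$)
$U{\left(M \right)} = M^{2} - M$
$S{\left(o,L \right)} = - 19 o$ ($S{\left(o,L \right)} = - 19 o + 1 \left(-1 + 1\right) = - 19 o + 1 \cdot 0 = - 19 o + 0 = - 19 o$)
$S{\left(-19,1 \right)} f = \left(-19\right) \left(-19\right) 120 = 361 \cdot 120 = 43320$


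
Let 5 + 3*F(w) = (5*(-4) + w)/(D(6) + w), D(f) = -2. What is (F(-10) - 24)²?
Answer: 22201/36 ≈ 616.69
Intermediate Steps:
F(w) = -5/3 + (-20 + w)/(3*(-2 + w)) (F(w) = -5/3 + ((5*(-4) + w)/(-2 + w))/3 = -5/3 + ((-20 + w)/(-2 + w))/3 = -5/3 + (-20 + w)/(3*(-2 + w)))
(F(-10) - 24)² = (2*(-5 - 2*(-10))/(3*(-2 - 10)) - 24)² = ((⅔)*(-5 + 20)/(-12) - 24)² = ((⅔)*(-1/12)*15 - 24)² = (-⅚ - 24)² = (-149/6)² = 22201/36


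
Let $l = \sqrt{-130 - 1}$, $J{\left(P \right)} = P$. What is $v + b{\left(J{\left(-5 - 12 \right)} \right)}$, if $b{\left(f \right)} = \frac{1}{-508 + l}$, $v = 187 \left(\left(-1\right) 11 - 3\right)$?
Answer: $- \frac{675955018}{258195} - \frac{i \sqrt{131}}{258195} \approx -2618.0 - 4.4329 \cdot 10^{-5} i$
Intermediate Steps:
$l = i \sqrt{131}$ ($l = \sqrt{-131} = i \sqrt{131} \approx 11.446 i$)
$v = -2618$ ($v = 187 \left(-11 - 3\right) = 187 \left(-14\right) = -2618$)
$b{\left(f \right)} = \frac{1}{-508 + i \sqrt{131}}$
$v + b{\left(J{\left(-5 - 12 \right)} \right)} = -2618 - \left(\frac{508}{258195} + \frac{i \sqrt{131}}{258195}\right) = - \frac{675955018}{258195} - \frac{i \sqrt{131}}{258195}$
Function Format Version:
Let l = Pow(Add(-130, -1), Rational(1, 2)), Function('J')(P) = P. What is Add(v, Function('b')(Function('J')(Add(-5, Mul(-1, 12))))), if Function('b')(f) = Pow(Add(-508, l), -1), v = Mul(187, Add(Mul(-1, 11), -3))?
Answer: Add(Rational(-675955018, 258195), Mul(Rational(-1, 258195), I, Pow(131, Rational(1, 2)))) ≈ Add(-2618.0, Mul(-4.4329e-5, I))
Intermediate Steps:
l = Mul(I, Pow(131, Rational(1, 2))) (l = Pow(-131, Rational(1, 2)) = Mul(I, Pow(131, Rational(1, 2))) ≈ Mul(11.446, I))
v = -2618 (v = Mul(187, Add(-11, -3)) = Mul(187, -14) = -2618)
Function('b')(f) = Pow(Add(-508, Mul(I, Pow(131, Rational(1, 2)))), -1)
Add(v, Function('b')(Function('J')(Add(-5, Mul(-1, 12))))) = Add(-2618, Add(Rational(-508, 258195), Mul(Rational(-1, 258195), I, Pow(131, Rational(1, 2))))) = Add(Rational(-675955018, 258195), Mul(Rational(-1, 258195), I, Pow(131, Rational(1, 2))))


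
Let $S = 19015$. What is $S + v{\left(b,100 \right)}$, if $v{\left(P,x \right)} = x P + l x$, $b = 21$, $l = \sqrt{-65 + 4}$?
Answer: $21115 + 100 i \sqrt{61} \approx 21115.0 + 781.03 i$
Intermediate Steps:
$l = i \sqrt{61}$ ($l = \sqrt{-61} = i \sqrt{61} \approx 7.8102 i$)
$v{\left(P,x \right)} = P x + i x \sqrt{61}$ ($v{\left(P,x \right)} = x P + i \sqrt{61} x = P x + i x \sqrt{61}$)
$S + v{\left(b,100 \right)} = 19015 + 100 \left(21 + i \sqrt{61}\right) = 19015 + \left(2100 + 100 i \sqrt{61}\right) = 21115 + 100 i \sqrt{61}$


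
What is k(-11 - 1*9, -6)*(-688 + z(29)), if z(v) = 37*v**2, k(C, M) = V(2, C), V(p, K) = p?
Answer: 60858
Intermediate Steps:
k(C, M) = 2
k(-11 - 1*9, -6)*(-688 + z(29)) = 2*(-688 + 37*29**2) = 2*(-688 + 37*841) = 2*(-688 + 31117) = 2*30429 = 60858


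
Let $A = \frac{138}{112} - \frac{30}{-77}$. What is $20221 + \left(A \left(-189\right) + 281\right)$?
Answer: $\frac{1777203}{88} \approx 20196.0$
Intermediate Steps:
$A = \frac{999}{616}$ ($A = 138 \cdot \frac{1}{112} - - \frac{30}{77} = \frac{69}{56} + \frac{30}{77} = \frac{999}{616} \approx 1.6218$)
$20221 + \left(A \left(-189\right) + 281\right) = 20221 + \left(\frac{999}{616} \left(-189\right) + 281\right) = 20221 + \left(- \frac{26973}{88} + 281\right) = 20221 - \frac{2245}{88} = \frac{1777203}{88}$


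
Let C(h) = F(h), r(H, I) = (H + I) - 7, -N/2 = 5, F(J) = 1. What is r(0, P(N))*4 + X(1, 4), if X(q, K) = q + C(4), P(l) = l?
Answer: -66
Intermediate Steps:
N = -10 (N = -2*5 = -10)
r(H, I) = -7 + H + I
C(h) = 1
X(q, K) = 1 + q (X(q, K) = q + 1 = 1 + q)
r(0, P(N))*4 + X(1, 4) = (-7 + 0 - 10)*4 + (1 + 1) = -17*4 + 2 = -68 + 2 = -66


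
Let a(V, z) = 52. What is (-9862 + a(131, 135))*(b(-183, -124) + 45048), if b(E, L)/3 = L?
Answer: -438271560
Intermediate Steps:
b(E, L) = 3*L
(-9862 + a(131, 135))*(b(-183, -124) + 45048) = (-9862 + 52)*(3*(-124) + 45048) = -9810*(-372 + 45048) = -9810*44676 = -438271560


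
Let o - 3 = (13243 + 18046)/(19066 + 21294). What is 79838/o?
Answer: 3222261680/152369 ≈ 21148.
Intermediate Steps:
o = 152369/40360 (o = 3 + (13243 + 18046)/(19066 + 21294) = 3 + 31289/40360 = 152369/40360 ≈ 3.7752)
79838/o = 79838/(152369/40360) = 79838*(40360/152369) = 3222261680/152369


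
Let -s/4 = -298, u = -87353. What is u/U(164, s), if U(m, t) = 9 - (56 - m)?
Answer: -87353/117 ≈ -746.61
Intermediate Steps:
s = 1192 (s = -4*(-298) = 1192)
U(m, t) = -47 + m (U(m, t) = 9 + (-56 + m) = -47 + m)
u/U(164, s) = -87353/(-47 + 164) = -87353/117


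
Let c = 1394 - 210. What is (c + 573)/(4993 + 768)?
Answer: 251/823 ≈ 0.30498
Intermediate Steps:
c = 1184
(c + 573)/(4993 + 768) = (1184 + 573)/(4993 + 768) = 1757/5761 = 1757*(1/5761) = 251/823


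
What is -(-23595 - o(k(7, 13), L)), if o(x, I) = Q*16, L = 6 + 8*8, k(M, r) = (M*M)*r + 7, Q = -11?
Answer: 23419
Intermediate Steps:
k(M, r) = 7 + r*M² (k(M, r) = M²*r + 7 = r*M² + 7 = 7 + r*M²)
L = 70 (L = 6 + 64 = 70)
o(x, I) = -176 (o(x, I) = -11*16 = -176)
-(-23595 - o(k(7, 13), L)) = -(-23595 - 1*(-176)) = -(-23595 + 176) = -1*(-23419) = 23419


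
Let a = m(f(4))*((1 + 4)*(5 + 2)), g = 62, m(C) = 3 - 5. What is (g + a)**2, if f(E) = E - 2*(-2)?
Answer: 64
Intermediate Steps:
f(E) = 4 + E (f(E) = E + 4 = 4 + E)
m(C) = -2
a = -70 (a = -2*(1 + 4)*(5 + 2) = -10*7 = -2*35 = -70)
(g + a)**2 = (62 - 70)**2 = (-8)**2 = 64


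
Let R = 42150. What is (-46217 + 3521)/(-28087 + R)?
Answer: -42696/14063 ≈ -3.0361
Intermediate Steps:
(-46217 + 3521)/(-28087 + R) = (-46217 + 3521)/(-28087 + 42150) = -42696/14063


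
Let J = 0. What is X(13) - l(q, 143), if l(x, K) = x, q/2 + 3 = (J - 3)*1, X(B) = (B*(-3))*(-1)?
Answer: 51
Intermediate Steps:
X(B) = 3*B (X(B) = -3*B*(-1) = 3*B)
q = -12 (q = -6 + 2*((0 - 3)*1) = -6 + 2*(-3*1) = -6 + 2*(-3) = -6 - 6 = -12)
X(13) - l(q, 143) = 3*13 - 1*(-12) = 39 + 12 = 51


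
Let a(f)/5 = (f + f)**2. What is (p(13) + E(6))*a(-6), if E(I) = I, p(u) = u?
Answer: 13680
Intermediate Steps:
a(f) = 20*f**2 (a(f) = 5*(f + f)**2 = 5*(2*f)**2 = 5*(4*f**2) = 20*f**2)
(p(13) + E(6))*a(-6) = (13 + 6)*(20*(-6)**2) = 19*(20*36) = 19*720 = 13680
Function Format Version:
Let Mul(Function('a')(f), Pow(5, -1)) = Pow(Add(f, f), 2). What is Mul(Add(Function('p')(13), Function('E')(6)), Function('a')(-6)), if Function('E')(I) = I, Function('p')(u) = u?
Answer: 13680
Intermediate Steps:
Function('a')(f) = Mul(20, Pow(f, 2)) (Function('a')(f) = Mul(5, Pow(Add(f, f), 2)) = Mul(5, Pow(Mul(2, f), 2)) = Mul(5, Mul(4, Pow(f, 2))) = Mul(20, Pow(f, 2)))
Mul(Add(Function('p')(13), Function('E')(6)), Function('a')(-6)) = Mul(Add(13, 6), Mul(20, Pow(-6, 2))) = Mul(19, Mul(20, 36)) = Mul(19, 720) = 13680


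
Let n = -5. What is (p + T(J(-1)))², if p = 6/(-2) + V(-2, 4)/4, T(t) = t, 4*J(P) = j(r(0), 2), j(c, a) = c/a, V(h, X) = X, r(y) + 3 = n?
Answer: 9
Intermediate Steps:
r(y) = -8 (r(y) = -3 - 5 = -8)
J(P) = -1 (J(P) = (-8/2)/4 = (-8*½)/4 = (¼)*(-4) = -1)
p = -2 (p = 6/(-2) + 4/4 = 6*(-½) + 4*(¼) = -3 + 1 = -2)
(p + T(J(-1)))² = (-2 - 1)² = (-3)² = 9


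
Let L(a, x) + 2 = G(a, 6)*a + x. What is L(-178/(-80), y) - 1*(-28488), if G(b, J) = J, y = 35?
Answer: 570687/20 ≈ 28534.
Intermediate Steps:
L(a, x) = -2 + x + 6*a (L(a, x) = -2 + (6*a + x) = -2 + (x + 6*a) = -2 + x + 6*a)
L(-178/(-80), y) - 1*(-28488) = (-2 + 35 + 6*(-178/(-80))) - 1*(-28488) = (-2 + 35 + 6*(-178*(-1/80))) + 28488 = (-2 + 35 + 6*(89/40)) + 28488 = (-2 + 35 + 267/20) + 28488 = 927/20 + 28488 = 570687/20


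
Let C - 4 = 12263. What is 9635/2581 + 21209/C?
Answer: 5963206/1091763 ≈ 5.4620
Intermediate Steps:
C = 12267 (C = 4 + 12263 = 12267)
9635/2581 + 21209/C = 9635/2581 + 21209/12267 = 5963206/1091763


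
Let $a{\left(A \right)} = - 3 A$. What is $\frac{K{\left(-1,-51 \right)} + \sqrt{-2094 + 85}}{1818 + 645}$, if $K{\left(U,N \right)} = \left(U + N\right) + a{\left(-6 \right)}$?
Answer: $- \frac{34}{2463} + \frac{7 i \sqrt{41}}{2463} \approx -0.013804 + 0.018198 i$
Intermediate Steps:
$K{\left(U,N \right)} = 18 + N + U$ ($K{\left(U,N \right)} = \left(U + N\right) - -18 = \left(N + U\right) + 18 = 18 + N + U$)
$\frac{K{\left(-1,-51 \right)} + \sqrt{-2094 + 85}}{1818 + 645} = \frac{\left(18 - 51 - 1\right) + \sqrt{-2094 + 85}}{1818 + 645} = \frac{-34 + \sqrt{-2009}}{2463} = \left(-34 + 7 i \sqrt{41}\right) \frac{1}{2463} = - \frac{34}{2463} + \frac{7 i \sqrt{41}}{2463}$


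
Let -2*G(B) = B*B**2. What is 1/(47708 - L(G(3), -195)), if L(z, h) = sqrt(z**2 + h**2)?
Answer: 190832/9104060227 + 6*sqrt(16981)/9104060227 ≈ 2.1047e-5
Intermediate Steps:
G(B) = -B**3/2 (G(B) = -B*B**2/2 = -B**3/2)
L(z, h) = sqrt(h**2 + z**2)
1/(47708 - L(G(3), -195)) = 1/(47708 - sqrt((-195)**2 + (-1/2*3**3)**2)) = 1/(47708 - sqrt(38025 + (-1/2*27)**2)) = 1/(47708 - sqrt(38025 + (-27/2)**2)) = 1/(47708 - sqrt(38025 + 729/4)) = 1/(47708 - sqrt(152829/4)) = 1/(47708 - 3*sqrt(16981)/2)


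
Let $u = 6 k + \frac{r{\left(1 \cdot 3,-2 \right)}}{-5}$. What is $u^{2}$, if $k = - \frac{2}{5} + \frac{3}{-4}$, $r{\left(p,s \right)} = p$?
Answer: $\frac{225}{4} \approx 56.25$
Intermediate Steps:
$k = - \frac{23}{20}$ ($k = \left(-2\right) \frac{1}{5} + 3 \left(- \frac{1}{4}\right) = - \frac{2}{5} - \frac{3}{4} = - \frac{23}{20} \approx -1.15$)
$u = - \frac{15}{2}$ ($u = 6 \left(- \frac{23}{20}\right) + \frac{1 \cdot 3}{-5} = - \frac{69}{10} + 3 \left(- \frac{1}{5}\right) = - \frac{69}{10} - \frac{3}{5} = - \frac{15}{2} \approx -7.5$)
$u^{2} = \left(- \frac{15}{2}\right)^{2} = \frac{225}{4}$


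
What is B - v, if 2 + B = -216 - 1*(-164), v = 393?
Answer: -447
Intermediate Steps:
B = -54 (B = -2 + (-216 - 1*(-164)) = -2 + (-216 + 164) = -2 - 52 = -54)
B - v = -54 - 1*393 = -54 - 393 = -447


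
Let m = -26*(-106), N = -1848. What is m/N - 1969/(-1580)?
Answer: -89471/364980 ≈ -0.24514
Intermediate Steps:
m = 2756
m/N - 1969/(-1580) = 2756/(-1848) - 1969/(-1580) = 2756*(-1/1848) - 1969*(-1/1580) = -689/462 + 1969/1580 = -89471/364980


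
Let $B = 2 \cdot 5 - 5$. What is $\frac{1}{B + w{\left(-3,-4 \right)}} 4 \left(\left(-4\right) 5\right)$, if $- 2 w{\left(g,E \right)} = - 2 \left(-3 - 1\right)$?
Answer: $-80$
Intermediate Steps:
$B = 5$ ($B = 10 - 5 = 5$)
$w{\left(g,E \right)} = -4$ ($w{\left(g,E \right)} = - \frac{\left(-2\right) \left(-3 - 1\right)}{2} = - \frac{\left(-2\right) \left(-4\right)}{2} = \left(- \frac{1}{2}\right) 8 = -4$)
$\frac{1}{B + w{\left(-3,-4 \right)}} 4 \left(\left(-4\right) 5\right) = \frac{1}{5 - 4} \cdot 4 \left(\left(-4\right) 5\right) = 1^{-1} \cdot 4 \left(-20\right) = 1 \cdot 4 \left(-20\right) = 4 \left(-20\right) = -80$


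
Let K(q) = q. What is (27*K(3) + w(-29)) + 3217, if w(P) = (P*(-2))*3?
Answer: 3472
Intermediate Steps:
w(P) = -6*P (w(P) = -2*P*3 = -6*P)
(27*K(3) + w(-29)) + 3217 = (27*3 - 6*(-29)) + 3217 = (81 + 174) + 3217 = 255 + 3217 = 3472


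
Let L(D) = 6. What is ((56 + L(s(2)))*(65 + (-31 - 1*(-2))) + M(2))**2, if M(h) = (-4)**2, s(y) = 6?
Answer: 5053504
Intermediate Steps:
M(h) = 16
((56 + L(s(2)))*(65 + (-31 - 1*(-2))) + M(2))**2 = ((56 + 6)*(65 + (-31 - 1*(-2))) + 16)**2 = (62*(65 + (-31 + 2)) + 16)**2 = (62*(65 - 29) + 16)**2 = (62*36 + 16)**2 = (2232 + 16)**2 = 2248**2 = 5053504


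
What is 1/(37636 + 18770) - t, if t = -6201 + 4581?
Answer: 91377721/56406 ≈ 1620.0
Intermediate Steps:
t = -1620
1/(37636 + 18770) - t = 1/(37636 + 18770) - 1*(-1620) = 1/56406 + 1620 = 91377721/56406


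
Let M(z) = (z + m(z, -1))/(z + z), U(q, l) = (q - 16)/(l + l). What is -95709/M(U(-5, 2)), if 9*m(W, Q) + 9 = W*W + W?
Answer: -48237336/181 ≈ -2.6650e+5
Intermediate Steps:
m(W, Q) = -1 + W/9 + W**2/9 (m(W, Q) = -1 + (W*W + W)/9 = -1 + (W**2 + W)/9 = -1 + (W + W**2)/9 = -1 + (W/9 + W**2/9) = -1 + W/9 + W**2/9)
U(q, l) = (-16 + q)/(2*l) (U(q, l) = (-16 + q)/((2*l)) = (-16 + q)*(1/(2*l)) = (-16 + q)/(2*l))
M(z) = (-1 + z**2/9 + 10*z/9)/(2*z) (M(z) = (z + (-1 + z/9 + z**2/9))/(z + z) = (-1 + z**2/9 + 10*z/9)/((2*z)) = (-1 + z**2/9 + 10*z/9)*(1/(2*z)) = (-1 + z**2/9 + 10*z/9)/(2*z))
-95709/M(U(-5, 2)) = -95709*9*(-16 - 5)/(2*(-9 + ((1/2)*(-16 - 5)/2)**2 + 10*((1/2)*(-16 - 5)/2))) = -95709*(-189/(2*(-9 + ((1/2)*(1/2)*(-21))**2 + 10*((1/2)*(1/2)*(-21))))) = -95709*(-189/(2*(-9 + (-21/4)**2 + 10*(-21/4)))) = -95709*(-189/(2*(-9 + 441/16 - 105/2))) = -95709/((1/18)*(-4/21)*(-543/16)) = -95709/181/504 = -95709*504/181 = -48237336/181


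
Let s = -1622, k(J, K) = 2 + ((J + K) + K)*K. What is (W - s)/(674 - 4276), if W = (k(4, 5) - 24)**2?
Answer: -1963/1801 ≈ -1.0900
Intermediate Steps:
k(J, K) = 2 + K*(J + 2*K) (k(J, K) = 2 + (J + 2*K)*K = 2 + K*(J + 2*K))
W = 2304 (W = ((2 + 2*5**2 + 4*5) - 24)**2 = ((2 + 2*25 + 20) - 24)**2 = ((2 + 50 + 20) - 24)**2 = (72 - 24)**2 = 48**2 = 2304)
(W - s)/(674 - 4276) = (2304 - 1*(-1622))/(674 - 4276) = (2304 + 1622)/(-3602) = 3926*(-1/3602) = -1963/1801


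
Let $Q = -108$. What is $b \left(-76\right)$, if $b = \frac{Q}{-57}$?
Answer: $-144$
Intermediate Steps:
$b = \frac{36}{19}$ ($b = - \frac{108}{-57} = \left(-108\right) \left(- \frac{1}{57}\right) = \frac{36}{19} \approx 1.8947$)
$b \left(-76\right) = \frac{36}{19} \left(-76\right) = -144$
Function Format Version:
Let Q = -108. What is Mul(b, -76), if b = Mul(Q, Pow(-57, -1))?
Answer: -144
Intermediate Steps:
b = Rational(36, 19) (b = Mul(-108, Pow(-57, -1)) = Mul(-108, Rational(-1, 57)) = Rational(36, 19) ≈ 1.8947)
Mul(b, -76) = Mul(Rational(36, 19), -76) = -144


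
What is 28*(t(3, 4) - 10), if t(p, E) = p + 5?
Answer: -56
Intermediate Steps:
t(p, E) = 5 + p
28*(t(3, 4) - 10) = 28*((5 + 3) - 10) = 28*(8 - 10) = 28*(-2) = -56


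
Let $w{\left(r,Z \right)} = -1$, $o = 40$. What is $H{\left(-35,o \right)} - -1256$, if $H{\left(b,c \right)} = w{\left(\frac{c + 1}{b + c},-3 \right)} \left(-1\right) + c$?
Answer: $1297$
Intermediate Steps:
$H{\left(b,c \right)} = 1 + c$ ($H{\left(b,c \right)} = \left(-1\right) \left(-1\right) + c = 1 + c$)
$H{\left(-35,o \right)} - -1256 = \left(1 + 40\right) - -1256 = 41 + 1256 = 1297$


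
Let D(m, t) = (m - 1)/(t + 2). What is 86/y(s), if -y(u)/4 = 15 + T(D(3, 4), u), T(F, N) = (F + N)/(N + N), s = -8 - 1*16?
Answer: -3096/2231 ≈ -1.3877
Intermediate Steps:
D(m, t) = (-1 + m)/(2 + t)
s = -24 (s = -8 - 16 = -24)
T(F, N) = (F + N)/(2*N) (T(F, N) = (F + N)/((2*N)) = (F + N)*(1/(2*N)) = (F + N)/(2*N))
y(u) = -60 - 2*(⅓ + u)/u (y(u) = -4*(15 + ((-1 + 3)/(2 + 4) + u)/(2*u)) = -4*(15 + (2/6 + u)/(2*u)) = -4*(15 + ((⅙)*2 + u)/(2*u)) = -4*(15 + (⅓ + u)/(2*u)) = -60 - 2*(⅓ + u)/u)
86/y(s) = 86/(-62 - ⅔/(-24)) = 86/(-62 - ⅔*(-1/24)) = 86/(-62 + 1/36) = 86/(-2231/36) = 86*(-36/2231) = -3096/2231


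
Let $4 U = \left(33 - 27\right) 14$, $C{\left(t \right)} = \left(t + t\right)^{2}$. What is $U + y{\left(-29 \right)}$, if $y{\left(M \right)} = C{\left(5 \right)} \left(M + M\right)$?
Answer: $-5779$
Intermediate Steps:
$C{\left(t \right)} = 4 t^{2}$ ($C{\left(t \right)} = \left(2 t\right)^{2} = 4 t^{2}$)
$y{\left(M \right)} = 200 M$ ($y{\left(M \right)} = 4 \cdot 5^{2} \left(M + M\right) = 4 \cdot 25 \cdot 2 M = 100 \cdot 2 M = 200 M$)
$U = 21$ ($U = \frac{\left(33 - 27\right) 14}{4} = \frac{6 \cdot 14}{4} = \frac{1}{4} \cdot 84 = 21$)
$U + y{\left(-29 \right)} = 21 + 200 \left(-29\right) = 21 - 5800 = -5779$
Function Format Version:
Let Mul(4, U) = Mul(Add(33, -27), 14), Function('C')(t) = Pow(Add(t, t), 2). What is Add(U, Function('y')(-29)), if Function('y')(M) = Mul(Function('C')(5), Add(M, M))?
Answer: -5779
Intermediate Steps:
Function('C')(t) = Mul(4, Pow(t, 2)) (Function('C')(t) = Pow(Mul(2, t), 2) = Mul(4, Pow(t, 2)))
Function('y')(M) = Mul(200, M) (Function('y')(M) = Mul(Mul(4, Pow(5, 2)), Add(M, M)) = Mul(Mul(4, 25), Mul(2, M)) = Mul(100, Mul(2, M)) = Mul(200, M))
U = 21 (U = Mul(Rational(1, 4), Mul(Add(33, -27), 14)) = Mul(Rational(1, 4), Mul(6, 14)) = Mul(Rational(1, 4), 84) = 21)
Add(U, Function('y')(-29)) = Add(21, Mul(200, -29)) = Add(21, -5800) = -5779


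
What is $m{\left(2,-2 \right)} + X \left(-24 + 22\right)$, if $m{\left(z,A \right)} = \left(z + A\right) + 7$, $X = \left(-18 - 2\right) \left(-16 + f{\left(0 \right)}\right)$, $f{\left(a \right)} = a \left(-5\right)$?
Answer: $-633$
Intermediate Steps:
$f{\left(a \right)} = - 5 a$
$X = 320$ ($X = \left(-18 - 2\right) \left(-16 - 0\right) = - 20 \left(-16 + 0\right) = \left(-20\right) \left(-16\right) = 320$)
$m{\left(z,A \right)} = 7 + A + z$ ($m{\left(z,A \right)} = \left(A + z\right) + 7 = 7 + A + z$)
$m{\left(2,-2 \right)} + X \left(-24 + 22\right) = \left(7 - 2 + 2\right) + 320 \left(-24 + 22\right) = 7 + 320 \left(-2\right) = 7 - 640 = -633$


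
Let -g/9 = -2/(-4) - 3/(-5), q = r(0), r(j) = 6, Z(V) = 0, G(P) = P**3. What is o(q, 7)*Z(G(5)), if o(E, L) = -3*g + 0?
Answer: 0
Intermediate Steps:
q = 6
g = -99/10 (g = -9*(-2/(-4) - 3/(-5)) = -9*(-2*(-1/4) - 3*(-1/5)) = -9*(1/2 + 3/5) = -9*11/10 = -99/10 ≈ -9.9000)
o(E, L) = 297/10 (o(E, L) = -3*(-99/10) + 0 = 297/10 + 0 = 297/10)
o(q, 7)*Z(G(5)) = (297/10)*0 = 0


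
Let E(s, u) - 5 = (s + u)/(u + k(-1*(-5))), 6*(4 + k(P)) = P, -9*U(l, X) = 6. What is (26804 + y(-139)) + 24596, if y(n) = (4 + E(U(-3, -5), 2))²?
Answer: 2521625/49 ≈ 51462.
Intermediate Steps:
U(l, X) = -⅔ (U(l, X) = -⅑*6 = -⅔)
k(P) = -4 + P/6
E(s, u) = 5 + (s + u)/(-19/6 + u) (E(s, u) = 5 + (s + u)/(u + (-4 + (-1*(-5))/6)) = 5 + (s + u)/(u + (-4 + (⅙)*5)) = 5 + (s + u)/(u + (-4 + ⅚)) = 5 + (s + u)/(u - 19/6) = 5 + (s + u)/(-19/6 + u))
y(n) = 3025/49 (y(n) = (4 + (-95 + 6*(-⅔) + 36*2)/(-19 + 6*2))² = (4 + (-95 - 4 + 72)/(-19 + 12))² = (4 - 27/(-7))² = (4 - ⅐*(-27))² = (4 + 27/7)² = (55/7)² = 3025/49)
(26804 + y(-139)) + 24596 = (26804 + 3025/49) + 24596 = 1316421/49 + 24596 = 2521625/49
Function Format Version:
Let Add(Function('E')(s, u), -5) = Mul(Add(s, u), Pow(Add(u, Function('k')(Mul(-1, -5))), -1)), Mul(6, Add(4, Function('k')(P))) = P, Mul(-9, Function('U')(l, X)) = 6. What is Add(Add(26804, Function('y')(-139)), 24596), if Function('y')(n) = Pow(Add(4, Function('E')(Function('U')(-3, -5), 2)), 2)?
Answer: Rational(2521625, 49) ≈ 51462.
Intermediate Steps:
Function('U')(l, X) = Rational(-2, 3) (Function('U')(l, X) = Mul(Rational(-1, 9), 6) = Rational(-2, 3))
Function('k')(P) = Add(-4, Mul(Rational(1, 6), P))
Function('E')(s, u) = Add(5, Mul(Pow(Add(Rational(-19, 6), u), -1), Add(s, u))) (Function('E')(s, u) = Add(5, Mul(Add(s, u), Pow(Add(u, Add(-4, Mul(Rational(1, 6), Mul(-1, -5)))), -1))) = Add(5, Mul(Add(s, u), Pow(Add(u, Add(-4, Mul(Rational(1, 6), 5))), -1))) = Add(5, Mul(Add(s, u), Pow(Add(u, Add(-4, Rational(5, 6))), -1))) = Add(5, Mul(Add(s, u), Pow(Add(u, Rational(-19, 6)), -1))) = Add(5, Mul(Add(s, u), Pow(Add(Rational(-19, 6), u), -1))) = Add(5, Mul(Pow(Add(Rational(-19, 6), u), -1), Add(s, u))))
Function('y')(n) = Rational(3025, 49) (Function('y')(n) = Pow(Add(4, Mul(Pow(Add(-19, Mul(6, 2)), -1), Add(-95, Mul(6, Rational(-2, 3)), Mul(36, 2)))), 2) = Pow(Add(4, Mul(Pow(Add(-19, 12), -1), Add(-95, -4, 72))), 2) = Pow(Add(4, Mul(Pow(-7, -1), -27)), 2) = Pow(Add(4, Mul(Rational(-1, 7), -27)), 2) = Pow(Add(4, Rational(27, 7)), 2) = Pow(Rational(55, 7), 2) = Rational(3025, 49))
Add(Add(26804, Function('y')(-139)), 24596) = Add(Add(26804, Rational(3025, 49)), 24596) = Add(Rational(1316421, 49), 24596) = Rational(2521625, 49)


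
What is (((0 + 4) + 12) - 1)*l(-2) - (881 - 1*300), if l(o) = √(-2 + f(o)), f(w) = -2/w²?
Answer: -581 + 15*I*√10/2 ≈ -581.0 + 23.717*I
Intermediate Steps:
f(w) = -2/w²
l(o) = √(-2 - 2/o²)
(((0 + 4) + 12) - 1)*l(-2) - (881 - 1*300) = (((0 + 4) + 12) - 1)*√(-2 - 2/(-2)²) - (881 - 1*300) = ((4 + 12) - 1)*√(-2 - 2*¼) - (881 - 300) = (16 - 1)*√(-2 - ½) - 1*581 = 15*√(-5/2) - 581 = 15*(I*√10/2) - 581 = 15*I*√10/2 - 581 = -581 + 15*I*√10/2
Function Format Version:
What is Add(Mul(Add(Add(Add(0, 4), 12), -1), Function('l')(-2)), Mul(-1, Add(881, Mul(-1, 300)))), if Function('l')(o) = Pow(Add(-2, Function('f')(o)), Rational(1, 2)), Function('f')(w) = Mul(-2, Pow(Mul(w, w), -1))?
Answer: Add(-581, Mul(Rational(15, 2), I, Pow(10, Rational(1, 2)))) ≈ Add(-581.00, Mul(23.717, I))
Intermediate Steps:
Function('f')(w) = Mul(-2, Pow(w, -2)) (Function('f')(w) = Mul(-2, Pow(Pow(w, 2), -1)) = Mul(-2, Pow(w, -2)))
Function('l')(o) = Pow(Add(-2, Mul(-2, Pow(o, -2))), Rational(1, 2))
Add(Mul(Add(Add(Add(0, 4), 12), -1), Function('l')(-2)), Mul(-1, Add(881, Mul(-1, 300)))) = Add(Mul(Add(Add(Add(0, 4), 12), -1), Pow(Add(-2, Mul(-2, Pow(-2, -2))), Rational(1, 2))), Mul(-1, Add(881, Mul(-1, 300)))) = Add(Mul(Add(Add(4, 12), -1), Pow(Add(-2, Mul(-2, Rational(1, 4))), Rational(1, 2))), Mul(-1, Add(881, -300))) = Add(Mul(Add(16, -1), Pow(Add(-2, Rational(-1, 2)), Rational(1, 2))), Mul(-1, 581)) = Add(Mul(15, Pow(Rational(-5, 2), Rational(1, 2))), -581) = Add(Mul(15, Mul(Rational(1, 2), I, Pow(10, Rational(1, 2)))), -581) = Add(Mul(Rational(15, 2), I, Pow(10, Rational(1, 2))), -581) = Add(-581, Mul(Rational(15, 2), I, Pow(10, Rational(1, 2))))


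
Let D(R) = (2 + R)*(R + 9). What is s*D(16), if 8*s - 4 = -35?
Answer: -6975/4 ≈ -1743.8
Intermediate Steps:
s = -31/8 (s = 1/2 + (1/8)*(-35) = 1/2 - 35/8 = -31/8 ≈ -3.8750)
D(R) = (2 + R)*(9 + R)
s*D(16) = -31*(18 + 16**2 + 11*16)/8 = -31*(18 + 256 + 176)/8 = -31/8*450 = -6975/4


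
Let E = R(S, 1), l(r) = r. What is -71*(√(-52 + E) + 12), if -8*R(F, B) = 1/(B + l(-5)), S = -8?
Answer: -852 - 71*I*√3326/8 ≈ -852.0 - 511.83*I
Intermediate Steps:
R(F, B) = -1/(8*(-5 + B)) (R(F, B) = -1/(8*(B - 5)) = -1/(8*(-5 + B)))
E = 1/32 (E = -1/(-40 + 8*1) = -1/(-40 + 8) = -1/(-32) = -1*(-1/32) = 1/32 ≈ 0.031250)
-71*(√(-52 + E) + 12) = -71*(√(-52 + 1/32) + 12) = -71*(√(-1663/32) + 12) = -71*(I*√3326/8 + 12) = -71*(12 + I*√3326/8) = -852 - 71*I*√3326/8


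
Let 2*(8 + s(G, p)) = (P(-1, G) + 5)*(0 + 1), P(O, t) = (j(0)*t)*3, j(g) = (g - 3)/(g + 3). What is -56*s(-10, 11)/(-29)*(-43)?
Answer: -22876/29 ≈ -788.83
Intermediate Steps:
j(g) = (-3 + g)/(3 + g)
P(O, t) = -3*t (P(O, t) = (((-3 + 0)/(3 + 0))*t)*3 = ((-3/3)*t)*3 = (((⅓)*(-3))*t)*3 = -t*3 = -3*t)
s(G, p) = -11/2 - 3*G/2 (s(G, p) = -8 + ((-3*G + 5)*(0 + 1))/2 = -8 + ((5 - 3*G)*1)/2 = -8 + (5 - 3*G)/2 = -8 + (5/2 - 3*G/2) = -11/2 - 3*G/2)
-56*s(-10, 11)/(-29)*(-43) = -56*(-11/2 - 3/2*(-10))/(-29)*(-43) = -56*(-11/2 + 15)*(-1)/29*(-43) = -532*(-1)/29*(-43) = -56*(-19/58)*(-43) = (532/29)*(-43) = -22876/29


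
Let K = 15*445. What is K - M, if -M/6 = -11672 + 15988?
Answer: 32571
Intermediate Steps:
K = 6675
M = -25896 (M = -6*(-11672 + 15988) = -6*4316 = -25896)
K - M = 6675 - 1*(-25896) = 6675 + 25896 = 32571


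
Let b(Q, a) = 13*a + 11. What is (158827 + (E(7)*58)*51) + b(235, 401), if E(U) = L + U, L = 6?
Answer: 202505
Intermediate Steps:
b(Q, a) = 11 + 13*a
E(U) = 6 + U
(158827 + (E(7)*58)*51) + b(235, 401) = (158827 + ((6 + 7)*58)*51) + (11 + 13*401) = (158827 + (13*58)*51) + (11 + 5213) = (158827 + 754*51) + 5224 = (158827 + 38454) + 5224 = 197281 + 5224 = 202505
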